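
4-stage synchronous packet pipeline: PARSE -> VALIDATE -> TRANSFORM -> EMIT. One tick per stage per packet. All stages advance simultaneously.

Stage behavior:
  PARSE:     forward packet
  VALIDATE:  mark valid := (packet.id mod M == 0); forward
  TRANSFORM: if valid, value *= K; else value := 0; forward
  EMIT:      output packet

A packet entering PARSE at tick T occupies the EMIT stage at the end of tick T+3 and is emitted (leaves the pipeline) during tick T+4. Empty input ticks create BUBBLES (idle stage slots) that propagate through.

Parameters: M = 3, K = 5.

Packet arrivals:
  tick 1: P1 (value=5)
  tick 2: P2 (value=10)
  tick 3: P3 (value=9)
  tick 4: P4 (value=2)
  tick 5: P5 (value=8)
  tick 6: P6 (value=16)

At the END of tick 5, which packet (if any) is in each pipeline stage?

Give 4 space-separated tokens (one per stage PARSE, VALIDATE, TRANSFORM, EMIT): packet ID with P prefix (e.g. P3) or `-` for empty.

Tick 1: [PARSE:P1(v=5,ok=F), VALIDATE:-, TRANSFORM:-, EMIT:-] out:-; in:P1
Tick 2: [PARSE:P2(v=10,ok=F), VALIDATE:P1(v=5,ok=F), TRANSFORM:-, EMIT:-] out:-; in:P2
Tick 3: [PARSE:P3(v=9,ok=F), VALIDATE:P2(v=10,ok=F), TRANSFORM:P1(v=0,ok=F), EMIT:-] out:-; in:P3
Tick 4: [PARSE:P4(v=2,ok=F), VALIDATE:P3(v=9,ok=T), TRANSFORM:P2(v=0,ok=F), EMIT:P1(v=0,ok=F)] out:-; in:P4
Tick 5: [PARSE:P5(v=8,ok=F), VALIDATE:P4(v=2,ok=F), TRANSFORM:P3(v=45,ok=T), EMIT:P2(v=0,ok=F)] out:P1(v=0); in:P5
At end of tick 5: ['P5', 'P4', 'P3', 'P2']

Answer: P5 P4 P3 P2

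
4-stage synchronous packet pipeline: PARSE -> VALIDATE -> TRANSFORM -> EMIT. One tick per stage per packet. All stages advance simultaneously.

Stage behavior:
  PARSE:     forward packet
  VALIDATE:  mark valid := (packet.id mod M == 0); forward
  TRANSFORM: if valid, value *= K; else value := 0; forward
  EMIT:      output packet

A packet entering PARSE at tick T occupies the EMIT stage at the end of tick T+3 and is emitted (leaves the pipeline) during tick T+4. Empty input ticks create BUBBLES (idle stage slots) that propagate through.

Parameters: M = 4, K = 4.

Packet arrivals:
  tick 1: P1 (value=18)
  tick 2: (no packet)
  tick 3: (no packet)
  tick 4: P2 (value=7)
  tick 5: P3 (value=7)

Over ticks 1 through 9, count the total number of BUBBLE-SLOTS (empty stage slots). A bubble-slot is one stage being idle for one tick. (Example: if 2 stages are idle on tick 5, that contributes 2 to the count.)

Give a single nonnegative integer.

Answer: 24

Derivation:
Tick 1: [PARSE:P1(v=18,ok=F), VALIDATE:-, TRANSFORM:-, EMIT:-] out:-; bubbles=3
Tick 2: [PARSE:-, VALIDATE:P1(v=18,ok=F), TRANSFORM:-, EMIT:-] out:-; bubbles=3
Tick 3: [PARSE:-, VALIDATE:-, TRANSFORM:P1(v=0,ok=F), EMIT:-] out:-; bubbles=3
Tick 4: [PARSE:P2(v=7,ok=F), VALIDATE:-, TRANSFORM:-, EMIT:P1(v=0,ok=F)] out:-; bubbles=2
Tick 5: [PARSE:P3(v=7,ok=F), VALIDATE:P2(v=7,ok=F), TRANSFORM:-, EMIT:-] out:P1(v=0); bubbles=2
Tick 6: [PARSE:-, VALIDATE:P3(v=7,ok=F), TRANSFORM:P2(v=0,ok=F), EMIT:-] out:-; bubbles=2
Tick 7: [PARSE:-, VALIDATE:-, TRANSFORM:P3(v=0,ok=F), EMIT:P2(v=0,ok=F)] out:-; bubbles=2
Tick 8: [PARSE:-, VALIDATE:-, TRANSFORM:-, EMIT:P3(v=0,ok=F)] out:P2(v=0); bubbles=3
Tick 9: [PARSE:-, VALIDATE:-, TRANSFORM:-, EMIT:-] out:P3(v=0); bubbles=4
Total bubble-slots: 24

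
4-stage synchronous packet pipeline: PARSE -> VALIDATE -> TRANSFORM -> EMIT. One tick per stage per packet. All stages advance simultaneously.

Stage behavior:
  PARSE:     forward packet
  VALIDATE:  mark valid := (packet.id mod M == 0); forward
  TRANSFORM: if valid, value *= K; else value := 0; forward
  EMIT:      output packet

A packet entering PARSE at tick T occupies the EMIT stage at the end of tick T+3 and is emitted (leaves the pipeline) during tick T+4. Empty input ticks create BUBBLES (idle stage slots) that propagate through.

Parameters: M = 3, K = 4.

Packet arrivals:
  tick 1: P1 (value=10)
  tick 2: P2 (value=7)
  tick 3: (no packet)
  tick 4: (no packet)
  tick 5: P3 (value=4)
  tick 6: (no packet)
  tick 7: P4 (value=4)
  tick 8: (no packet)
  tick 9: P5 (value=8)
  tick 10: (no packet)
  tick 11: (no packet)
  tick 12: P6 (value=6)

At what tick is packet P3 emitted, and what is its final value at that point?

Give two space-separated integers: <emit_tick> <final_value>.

Answer: 9 16

Derivation:
Tick 1: [PARSE:P1(v=10,ok=F), VALIDATE:-, TRANSFORM:-, EMIT:-] out:-; in:P1
Tick 2: [PARSE:P2(v=7,ok=F), VALIDATE:P1(v=10,ok=F), TRANSFORM:-, EMIT:-] out:-; in:P2
Tick 3: [PARSE:-, VALIDATE:P2(v=7,ok=F), TRANSFORM:P1(v=0,ok=F), EMIT:-] out:-; in:-
Tick 4: [PARSE:-, VALIDATE:-, TRANSFORM:P2(v=0,ok=F), EMIT:P1(v=0,ok=F)] out:-; in:-
Tick 5: [PARSE:P3(v=4,ok=F), VALIDATE:-, TRANSFORM:-, EMIT:P2(v=0,ok=F)] out:P1(v=0); in:P3
Tick 6: [PARSE:-, VALIDATE:P3(v=4,ok=T), TRANSFORM:-, EMIT:-] out:P2(v=0); in:-
Tick 7: [PARSE:P4(v=4,ok=F), VALIDATE:-, TRANSFORM:P3(v=16,ok=T), EMIT:-] out:-; in:P4
Tick 8: [PARSE:-, VALIDATE:P4(v=4,ok=F), TRANSFORM:-, EMIT:P3(v=16,ok=T)] out:-; in:-
Tick 9: [PARSE:P5(v=8,ok=F), VALIDATE:-, TRANSFORM:P4(v=0,ok=F), EMIT:-] out:P3(v=16); in:P5
Tick 10: [PARSE:-, VALIDATE:P5(v=8,ok=F), TRANSFORM:-, EMIT:P4(v=0,ok=F)] out:-; in:-
Tick 11: [PARSE:-, VALIDATE:-, TRANSFORM:P5(v=0,ok=F), EMIT:-] out:P4(v=0); in:-
Tick 12: [PARSE:P6(v=6,ok=F), VALIDATE:-, TRANSFORM:-, EMIT:P5(v=0,ok=F)] out:-; in:P6
Tick 13: [PARSE:-, VALIDATE:P6(v=6,ok=T), TRANSFORM:-, EMIT:-] out:P5(v=0); in:-
Tick 14: [PARSE:-, VALIDATE:-, TRANSFORM:P6(v=24,ok=T), EMIT:-] out:-; in:-
Tick 15: [PARSE:-, VALIDATE:-, TRANSFORM:-, EMIT:P6(v=24,ok=T)] out:-; in:-
Tick 16: [PARSE:-, VALIDATE:-, TRANSFORM:-, EMIT:-] out:P6(v=24); in:-
P3: arrives tick 5, valid=True (id=3, id%3=0), emit tick 9, final value 16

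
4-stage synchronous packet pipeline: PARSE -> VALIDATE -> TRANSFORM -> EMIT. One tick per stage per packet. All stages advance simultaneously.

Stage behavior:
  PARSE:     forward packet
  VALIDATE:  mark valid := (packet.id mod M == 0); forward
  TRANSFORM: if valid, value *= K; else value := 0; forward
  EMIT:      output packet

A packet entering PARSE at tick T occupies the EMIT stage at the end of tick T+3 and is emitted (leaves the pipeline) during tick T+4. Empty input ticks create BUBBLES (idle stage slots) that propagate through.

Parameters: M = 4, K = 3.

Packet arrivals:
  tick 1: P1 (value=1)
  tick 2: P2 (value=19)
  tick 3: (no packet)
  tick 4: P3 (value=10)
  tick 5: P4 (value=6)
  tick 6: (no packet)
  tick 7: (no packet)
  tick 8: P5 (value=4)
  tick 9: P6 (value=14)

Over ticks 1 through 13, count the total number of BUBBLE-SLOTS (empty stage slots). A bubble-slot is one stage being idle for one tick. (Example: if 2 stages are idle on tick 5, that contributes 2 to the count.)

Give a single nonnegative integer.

Tick 1: [PARSE:P1(v=1,ok=F), VALIDATE:-, TRANSFORM:-, EMIT:-] out:-; bubbles=3
Tick 2: [PARSE:P2(v=19,ok=F), VALIDATE:P1(v=1,ok=F), TRANSFORM:-, EMIT:-] out:-; bubbles=2
Tick 3: [PARSE:-, VALIDATE:P2(v=19,ok=F), TRANSFORM:P1(v=0,ok=F), EMIT:-] out:-; bubbles=2
Tick 4: [PARSE:P3(v=10,ok=F), VALIDATE:-, TRANSFORM:P2(v=0,ok=F), EMIT:P1(v=0,ok=F)] out:-; bubbles=1
Tick 5: [PARSE:P4(v=6,ok=F), VALIDATE:P3(v=10,ok=F), TRANSFORM:-, EMIT:P2(v=0,ok=F)] out:P1(v=0); bubbles=1
Tick 6: [PARSE:-, VALIDATE:P4(v=6,ok=T), TRANSFORM:P3(v=0,ok=F), EMIT:-] out:P2(v=0); bubbles=2
Tick 7: [PARSE:-, VALIDATE:-, TRANSFORM:P4(v=18,ok=T), EMIT:P3(v=0,ok=F)] out:-; bubbles=2
Tick 8: [PARSE:P5(v=4,ok=F), VALIDATE:-, TRANSFORM:-, EMIT:P4(v=18,ok=T)] out:P3(v=0); bubbles=2
Tick 9: [PARSE:P6(v=14,ok=F), VALIDATE:P5(v=4,ok=F), TRANSFORM:-, EMIT:-] out:P4(v=18); bubbles=2
Tick 10: [PARSE:-, VALIDATE:P6(v=14,ok=F), TRANSFORM:P5(v=0,ok=F), EMIT:-] out:-; bubbles=2
Tick 11: [PARSE:-, VALIDATE:-, TRANSFORM:P6(v=0,ok=F), EMIT:P5(v=0,ok=F)] out:-; bubbles=2
Tick 12: [PARSE:-, VALIDATE:-, TRANSFORM:-, EMIT:P6(v=0,ok=F)] out:P5(v=0); bubbles=3
Tick 13: [PARSE:-, VALIDATE:-, TRANSFORM:-, EMIT:-] out:P6(v=0); bubbles=4
Total bubble-slots: 28

Answer: 28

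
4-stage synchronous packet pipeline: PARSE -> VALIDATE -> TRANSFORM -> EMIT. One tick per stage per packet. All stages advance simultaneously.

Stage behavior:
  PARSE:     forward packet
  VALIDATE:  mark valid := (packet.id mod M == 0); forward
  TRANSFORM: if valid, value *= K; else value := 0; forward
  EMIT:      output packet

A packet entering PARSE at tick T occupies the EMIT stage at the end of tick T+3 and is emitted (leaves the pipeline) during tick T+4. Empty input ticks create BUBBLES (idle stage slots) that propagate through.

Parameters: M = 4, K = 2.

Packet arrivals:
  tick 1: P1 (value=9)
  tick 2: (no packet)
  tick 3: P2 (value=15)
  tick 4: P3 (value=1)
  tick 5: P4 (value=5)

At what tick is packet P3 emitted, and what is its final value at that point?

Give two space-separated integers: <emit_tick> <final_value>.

Tick 1: [PARSE:P1(v=9,ok=F), VALIDATE:-, TRANSFORM:-, EMIT:-] out:-; in:P1
Tick 2: [PARSE:-, VALIDATE:P1(v=9,ok=F), TRANSFORM:-, EMIT:-] out:-; in:-
Tick 3: [PARSE:P2(v=15,ok=F), VALIDATE:-, TRANSFORM:P1(v=0,ok=F), EMIT:-] out:-; in:P2
Tick 4: [PARSE:P3(v=1,ok=F), VALIDATE:P2(v=15,ok=F), TRANSFORM:-, EMIT:P1(v=0,ok=F)] out:-; in:P3
Tick 5: [PARSE:P4(v=5,ok=F), VALIDATE:P3(v=1,ok=F), TRANSFORM:P2(v=0,ok=F), EMIT:-] out:P1(v=0); in:P4
Tick 6: [PARSE:-, VALIDATE:P4(v=5,ok=T), TRANSFORM:P3(v=0,ok=F), EMIT:P2(v=0,ok=F)] out:-; in:-
Tick 7: [PARSE:-, VALIDATE:-, TRANSFORM:P4(v=10,ok=T), EMIT:P3(v=0,ok=F)] out:P2(v=0); in:-
Tick 8: [PARSE:-, VALIDATE:-, TRANSFORM:-, EMIT:P4(v=10,ok=T)] out:P3(v=0); in:-
Tick 9: [PARSE:-, VALIDATE:-, TRANSFORM:-, EMIT:-] out:P4(v=10); in:-
P3: arrives tick 4, valid=False (id=3, id%4=3), emit tick 8, final value 0

Answer: 8 0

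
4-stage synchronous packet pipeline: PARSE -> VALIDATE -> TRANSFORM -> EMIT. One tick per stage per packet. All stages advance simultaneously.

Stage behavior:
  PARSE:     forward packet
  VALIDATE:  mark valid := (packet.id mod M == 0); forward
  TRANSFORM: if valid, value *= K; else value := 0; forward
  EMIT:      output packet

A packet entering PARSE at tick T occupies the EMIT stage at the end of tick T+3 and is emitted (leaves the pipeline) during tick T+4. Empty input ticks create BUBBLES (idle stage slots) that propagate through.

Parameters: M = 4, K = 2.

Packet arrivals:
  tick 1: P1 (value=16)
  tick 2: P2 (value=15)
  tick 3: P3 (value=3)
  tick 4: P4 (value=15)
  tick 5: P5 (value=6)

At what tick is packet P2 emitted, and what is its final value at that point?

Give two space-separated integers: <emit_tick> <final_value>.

Answer: 6 0

Derivation:
Tick 1: [PARSE:P1(v=16,ok=F), VALIDATE:-, TRANSFORM:-, EMIT:-] out:-; in:P1
Tick 2: [PARSE:P2(v=15,ok=F), VALIDATE:P1(v=16,ok=F), TRANSFORM:-, EMIT:-] out:-; in:P2
Tick 3: [PARSE:P3(v=3,ok=F), VALIDATE:P2(v=15,ok=F), TRANSFORM:P1(v=0,ok=F), EMIT:-] out:-; in:P3
Tick 4: [PARSE:P4(v=15,ok=F), VALIDATE:P3(v=3,ok=F), TRANSFORM:P2(v=0,ok=F), EMIT:P1(v=0,ok=F)] out:-; in:P4
Tick 5: [PARSE:P5(v=6,ok=F), VALIDATE:P4(v=15,ok=T), TRANSFORM:P3(v=0,ok=F), EMIT:P2(v=0,ok=F)] out:P1(v=0); in:P5
Tick 6: [PARSE:-, VALIDATE:P5(v=6,ok=F), TRANSFORM:P4(v=30,ok=T), EMIT:P3(v=0,ok=F)] out:P2(v=0); in:-
Tick 7: [PARSE:-, VALIDATE:-, TRANSFORM:P5(v=0,ok=F), EMIT:P4(v=30,ok=T)] out:P3(v=0); in:-
Tick 8: [PARSE:-, VALIDATE:-, TRANSFORM:-, EMIT:P5(v=0,ok=F)] out:P4(v=30); in:-
Tick 9: [PARSE:-, VALIDATE:-, TRANSFORM:-, EMIT:-] out:P5(v=0); in:-
P2: arrives tick 2, valid=False (id=2, id%4=2), emit tick 6, final value 0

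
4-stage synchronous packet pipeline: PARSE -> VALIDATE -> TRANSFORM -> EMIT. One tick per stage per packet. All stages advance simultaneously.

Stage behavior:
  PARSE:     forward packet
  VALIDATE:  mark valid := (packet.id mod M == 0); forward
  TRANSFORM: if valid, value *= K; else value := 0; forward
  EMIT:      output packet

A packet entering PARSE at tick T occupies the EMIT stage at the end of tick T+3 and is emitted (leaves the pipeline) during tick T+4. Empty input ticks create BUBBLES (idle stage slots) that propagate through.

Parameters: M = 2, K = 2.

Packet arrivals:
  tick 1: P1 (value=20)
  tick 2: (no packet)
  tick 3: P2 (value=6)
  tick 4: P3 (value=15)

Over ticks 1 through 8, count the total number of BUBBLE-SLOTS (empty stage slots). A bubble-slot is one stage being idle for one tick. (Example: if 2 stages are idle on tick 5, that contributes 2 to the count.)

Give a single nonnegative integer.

Answer: 20

Derivation:
Tick 1: [PARSE:P1(v=20,ok=F), VALIDATE:-, TRANSFORM:-, EMIT:-] out:-; bubbles=3
Tick 2: [PARSE:-, VALIDATE:P1(v=20,ok=F), TRANSFORM:-, EMIT:-] out:-; bubbles=3
Tick 3: [PARSE:P2(v=6,ok=F), VALIDATE:-, TRANSFORM:P1(v=0,ok=F), EMIT:-] out:-; bubbles=2
Tick 4: [PARSE:P3(v=15,ok=F), VALIDATE:P2(v=6,ok=T), TRANSFORM:-, EMIT:P1(v=0,ok=F)] out:-; bubbles=1
Tick 5: [PARSE:-, VALIDATE:P3(v=15,ok=F), TRANSFORM:P2(v=12,ok=T), EMIT:-] out:P1(v=0); bubbles=2
Tick 6: [PARSE:-, VALIDATE:-, TRANSFORM:P3(v=0,ok=F), EMIT:P2(v=12,ok=T)] out:-; bubbles=2
Tick 7: [PARSE:-, VALIDATE:-, TRANSFORM:-, EMIT:P3(v=0,ok=F)] out:P2(v=12); bubbles=3
Tick 8: [PARSE:-, VALIDATE:-, TRANSFORM:-, EMIT:-] out:P3(v=0); bubbles=4
Total bubble-slots: 20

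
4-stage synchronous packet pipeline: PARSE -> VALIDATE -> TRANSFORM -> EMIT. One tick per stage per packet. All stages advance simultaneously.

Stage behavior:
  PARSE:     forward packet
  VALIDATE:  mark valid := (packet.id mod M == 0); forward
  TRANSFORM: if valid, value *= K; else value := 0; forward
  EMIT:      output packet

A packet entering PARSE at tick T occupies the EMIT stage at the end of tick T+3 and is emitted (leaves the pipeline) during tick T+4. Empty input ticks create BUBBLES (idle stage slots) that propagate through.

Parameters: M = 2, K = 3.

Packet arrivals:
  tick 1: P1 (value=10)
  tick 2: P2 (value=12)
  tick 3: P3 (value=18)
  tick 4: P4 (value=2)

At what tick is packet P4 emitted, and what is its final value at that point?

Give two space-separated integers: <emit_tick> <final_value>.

Answer: 8 6

Derivation:
Tick 1: [PARSE:P1(v=10,ok=F), VALIDATE:-, TRANSFORM:-, EMIT:-] out:-; in:P1
Tick 2: [PARSE:P2(v=12,ok=F), VALIDATE:P1(v=10,ok=F), TRANSFORM:-, EMIT:-] out:-; in:P2
Tick 3: [PARSE:P3(v=18,ok=F), VALIDATE:P2(v=12,ok=T), TRANSFORM:P1(v=0,ok=F), EMIT:-] out:-; in:P3
Tick 4: [PARSE:P4(v=2,ok=F), VALIDATE:P3(v=18,ok=F), TRANSFORM:P2(v=36,ok=T), EMIT:P1(v=0,ok=F)] out:-; in:P4
Tick 5: [PARSE:-, VALIDATE:P4(v=2,ok=T), TRANSFORM:P3(v=0,ok=F), EMIT:P2(v=36,ok=T)] out:P1(v=0); in:-
Tick 6: [PARSE:-, VALIDATE:-, TRANSFORM:P4(v=6,ok=T), EMIT:P3(v=0,ok=F)] out:P2(v=36); in:-
Tick 7: [PARSE:-, VALIDATE:-, TRANSFORM:-, EMIT:P4(v=6,ok=T)] out:P3(v=0); in:-
Tick 8: [PARSE:-, VALIDATE:-, TRANSFORM:-, EMIT:-] out:P4(v=6); in:-
P4: arrives tick 4, valid=True (id=4, id%2=0), emit tick 8, final value 6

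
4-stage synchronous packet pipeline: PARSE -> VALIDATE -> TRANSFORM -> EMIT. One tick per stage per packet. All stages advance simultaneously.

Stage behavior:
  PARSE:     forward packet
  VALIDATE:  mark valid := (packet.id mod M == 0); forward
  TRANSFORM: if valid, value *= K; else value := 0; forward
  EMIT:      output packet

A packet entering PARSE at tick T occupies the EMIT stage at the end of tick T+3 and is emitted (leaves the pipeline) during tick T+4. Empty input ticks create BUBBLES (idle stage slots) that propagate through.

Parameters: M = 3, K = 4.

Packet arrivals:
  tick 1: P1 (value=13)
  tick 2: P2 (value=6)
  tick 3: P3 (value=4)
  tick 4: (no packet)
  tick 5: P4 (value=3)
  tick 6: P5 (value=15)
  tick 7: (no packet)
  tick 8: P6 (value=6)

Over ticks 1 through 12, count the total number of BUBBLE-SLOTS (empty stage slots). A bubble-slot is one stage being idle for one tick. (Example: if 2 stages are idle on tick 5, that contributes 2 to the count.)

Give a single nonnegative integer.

Tick 1: [PARSE:P1(v=13,ok=F), VALIDATE:-, TRANSFORM:-, EMIT:-] out:-; bubbles=3
Tick 2: [PARSE:P2(v=6,ok=F), VALIDATE:P1(v=13,ok=F), TRANSFORM:-, EMIT:-] out:-; bubbles=2
Tick 3: [PARSE:P3(v=4,ok=F), VALIDATE:P2(v=6,ok=F), TRANSFORM:P1(v=0,ok=F), EMIT:-] out:-; bubbles=1
Tick 4: [PARSE:-, VALIDATE:P3(v=4,ok=T), TRANSFORM:P2(v=0,ok=F), EMIT:P1(v=0,ok=F)] out:-; bubbles=1
Tick 5: [PARSE:P4(v=3,ok=F), VALIDATE:-, TRANSFORM:P3(v=16,ok=T), EMIT:P2(v=0,ok=F)] out:P1(v=0); bubbles=1
Tick 6: [PARSE:P5(v=15,ok=F), VALIDATE:P4(v=3,ok=F), TRANSFORM:-, EMIT:P3(v=16,ok=T)] out:P2(v=0); bubbles=1
Tick 7: [PARSE:-, VALIDATE:P5(v=15,ok=F), TRANSFORM:P4(v=0,ok=F), EMIT:-] out:P3(v=16); bubbles=2
Tick 8: [PARSE:P6(v=6,ok=F), VALIDATE:-, TRANSFORM:P5(v=0,ok=F), EMIT:P4(v=0,ok=F)] out:-; bubbles=1
Tick 9: [PARSE:-, VALIDATE:P6(v=6,ok=T), TRANSFORM:-, EMIT:P5(v=0,ok=F)] out:P4(v=0); bubbles=2
Tick 10: [PARSE:-, VALIDATE:-, TRANSFORM:P6(v=24,ok=T), EMIT:-] out:P5(v=0); bubbles=3
Tick 11: [PARSE:-, VALIDATE:-, TRANSFORM:-, EMIT:P6(v=24,ok=T)] out:-; bubbles=3
Tick 12: [PARSE:-, VALIDATE:-, TRANSFORM:-, EMIT:-] out:P6(v=24); bubbles=4
Total bubble-slots: 24

Answer: 24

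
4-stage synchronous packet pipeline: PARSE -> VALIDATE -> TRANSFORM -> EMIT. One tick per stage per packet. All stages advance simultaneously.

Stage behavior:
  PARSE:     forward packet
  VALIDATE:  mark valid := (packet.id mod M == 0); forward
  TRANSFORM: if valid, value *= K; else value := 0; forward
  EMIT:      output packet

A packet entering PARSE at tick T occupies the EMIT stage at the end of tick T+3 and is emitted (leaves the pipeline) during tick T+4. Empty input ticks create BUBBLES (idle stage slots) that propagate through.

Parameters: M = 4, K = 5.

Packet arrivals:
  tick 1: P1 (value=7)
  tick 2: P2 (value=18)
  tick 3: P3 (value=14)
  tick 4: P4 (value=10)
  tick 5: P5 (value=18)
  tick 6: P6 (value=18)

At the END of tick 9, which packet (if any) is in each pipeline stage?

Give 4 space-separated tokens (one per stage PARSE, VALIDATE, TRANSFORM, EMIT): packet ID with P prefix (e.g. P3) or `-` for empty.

Tick 1: [PARSE:P1(v=7,ok=F), VALIDATE:-, TRANSFORM:-, EMIT:-] out:-; in:P1
Tick 2: [PARSE:P2(v=18,ok=F), VALIDATE:P1(v=7,ok=F), TRANSFORM:-, EMIT:-] out:-; in:P2
Tick 3: [PARSE:P3(v=14,ok=F), VALIDATE:P2(v=18,ok=F), TRANSFORM:P1(v=0,ok=F), EMIT:-] out:-; in:P3
Tick 4: [PARSE:P4(v=10,ok=F), VALIDATE:P3(v=14,ok=F), TRANSFORM:P2(v=0,ok=F), EMIT:P1(v=0,ok=F)] out:-; in:P4
Tick 5: [PARSE:P5(v=18,ok=F), VALIDATE:P4(v=10,ok=T), TRANSFORM:P3(v=0,ok=F), EMIT:P2(v=0,ok=F)] out:P1(v=0); in:P5
Tick 6: [PARSE:P6(v=18,ok=F), VALIDATE:P5(v=18,ok=F), TRANSFORM:P4(v=50,ok=T), EMIT:P3(v=0,ok=F)] out:P2(v=0); in:P6
Tick 7: [PARSE:-, VALIDATE:P6(v=18,ok=F), TRANSFORM:P5(v=0,ok=F), EMIT:P4(v=50,ok=T)] out:P3(v=0); in:-
Tick 8: [PARSE:-, VALIDATE:-, TRANSFORM:P6(v=0,ok=F), EMIT:P5(v=0,ok=F)] out:P4(v=50); in:-
Tick 9: [PARSE:-, VALIDATE:-, TRANSFORM:-, EMIT:P6(v=0,ok=F)] out:P5(v=0); in:-
At end of tick 9: ['-', '-', '-', 'P6']

Answer: - - - P6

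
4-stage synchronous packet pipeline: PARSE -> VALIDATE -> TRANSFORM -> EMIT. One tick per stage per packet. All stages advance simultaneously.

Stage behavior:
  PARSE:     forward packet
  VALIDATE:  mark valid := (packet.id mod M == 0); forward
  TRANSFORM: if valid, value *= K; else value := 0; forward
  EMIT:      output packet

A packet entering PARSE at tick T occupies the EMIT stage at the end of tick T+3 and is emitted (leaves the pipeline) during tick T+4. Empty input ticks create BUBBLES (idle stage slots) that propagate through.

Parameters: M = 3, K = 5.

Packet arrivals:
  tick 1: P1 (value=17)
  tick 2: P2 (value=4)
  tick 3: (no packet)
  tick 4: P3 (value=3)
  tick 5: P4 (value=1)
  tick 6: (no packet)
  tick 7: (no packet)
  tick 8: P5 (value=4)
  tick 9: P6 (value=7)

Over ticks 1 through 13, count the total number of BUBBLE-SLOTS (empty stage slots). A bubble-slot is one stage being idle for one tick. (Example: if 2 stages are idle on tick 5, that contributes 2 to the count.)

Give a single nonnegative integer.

Tick 1: [PARSE:P1(v=17,ok=F), VALIDATE:-, TRANSFORM:-, EMIT:-] out:-; bubbles=3
Tick 2: [PARSE:P2(v=4,ok=F), VALIDATE:P1(v=17,ok=F), TRANSFORM:-, EMIT:-] out:-; bubbles=2
Tick 3: [PARSE:-, VALIDATE:P2(v=4,ok=F), TRANSFORM:P1(v=0,ok=F), EMIT:-] out:-; bubbles=2
Tick 4: [PARSE:P3(v=3,ok=F), VALIDATE:-, TRANSFORM:P2(v=0,ok=F), EMIT:P1(v=0,ok=F)] out:-; bubbles=1
Tick 5: [PARSE:P4(v=1,ok=F), VALIDATE:P3(v=3,ok=T), TRANSFORM:-, EMIT:P2(v=0,ok=F)] out:P1(v=0); bubbles=1
Tick 6: [PARSE:-, VALIDATE:P4(v=1,ok=F), TRANSFORM:P3(v=15,ok=T), EMIT:-] out:P2(v=0); bubbles=2
Tick 7: [PARSE:-, VALIDATE:-, TRANSFORM:P4(v=0,ok=F), EMIT:P3(v=15,ok=T)] out:-; bubbles=2
Tick 8: [PARSE:P5(v=4,ok=F), VALIDATE:-, TRANSFORM:-, EMIT:P4(v=0,ok=F)] out:P3(v=15); bubbles=2
Tick 9: [PARSE:P6(v=7,ok=F), VALIDATE:P5(v=4,ok=F), TRANSFORM:-, EMIT:-] out:P4(v=0); bubbles=2
Tick 10: [PARSE:-, VALIDATE:P6(v=7,ok=T), TRANSFORM:P5(v=0,ok=F), EMIT:-] out:-; bubbles=2
Tick 11: [PARSE:-, VALIDATE:-, TRANSFORM:P6(v=35,ok=T), EMIT:P5(v=0,ok=F)] out:-; bubbles=2
Tick 12: [PARSE:-, VALIDATE:-, TRANSFORM:-, EMIT:P6(v=35,ok=T)] out:P5(v=0); bubbles=3
Tick 13: [PARSE:-, VALIDATE:-, TRANSFORM:-, EMIT:-] out:P6(v=35); bubbles=4
Total bubble-slots: 28

Answer: 28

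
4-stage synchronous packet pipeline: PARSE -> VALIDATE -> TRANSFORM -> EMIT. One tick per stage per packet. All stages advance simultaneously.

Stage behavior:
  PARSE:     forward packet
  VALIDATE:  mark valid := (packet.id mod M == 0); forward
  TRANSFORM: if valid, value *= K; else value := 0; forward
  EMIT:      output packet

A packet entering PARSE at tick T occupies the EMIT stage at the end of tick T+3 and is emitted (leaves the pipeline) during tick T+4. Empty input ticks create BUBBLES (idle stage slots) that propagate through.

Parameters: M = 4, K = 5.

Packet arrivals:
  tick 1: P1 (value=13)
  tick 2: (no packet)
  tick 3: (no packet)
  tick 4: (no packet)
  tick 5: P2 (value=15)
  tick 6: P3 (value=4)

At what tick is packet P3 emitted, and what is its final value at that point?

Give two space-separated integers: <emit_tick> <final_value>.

Answer: 10 0

Derivation:
Tick 1: [PARSE:P1(v=13,ok=F), VALIDATE:-, TRANSFORM:-, EMIT:-] out:-; in:P1
Tick 2: [PARSE:-, VALIDATE:P1(v=13,ok=F), TRANSFORM:-, EMIT:-] out:-; in:-
Tick 3: [PARSE:-, VALIDATE:-, TRANSFORM:P1(v=0,ok=F), EMIT:-] out:-; in:-
Tick 4: [PARSE:-, VALIDATE:-, TRANSFORM:-, EMIT:P1(v=0,ok=F)] out:-; in:-
Tick 5: [PARSE:P2(v=15,ok=F), VALIDATE:-, TRANSFORM:-, EMIT:-] out:P1(v=0); in:P2
Tick 6: [PARSE:P3(v=4,ok=F), VALIDATE:P2(v=15,ok=F), TRANSFORM:-, EMIT:-] out:-; in:P3
Tick 7: [PARSE:-, VALIDATE:P3(v=4,ok=F), TRANSFORM:P2(v=0,ok=F), EMIT:-] out:-; in:-
Tick 8: [PARSE:-, VALIDATE:-, TRANSFORM:P3(v=0,ok=F), EMIT:P2(v=0,ok=F)] out:-; in:-
Tick 9: [PARSE:-, VALIDATE:-, TRANSFORM:-, EMIT:P3(v=0,ok=F)] out:P2(v=0); in:-
Tick 10: [PARSE:-, VALIDATE:-, TRANSFORM:-, EMIT:-] out:P3(v=0); in:-
P3: arrives tick 6, valid=False (id=3, id%4=3), emit tick 10, final value 0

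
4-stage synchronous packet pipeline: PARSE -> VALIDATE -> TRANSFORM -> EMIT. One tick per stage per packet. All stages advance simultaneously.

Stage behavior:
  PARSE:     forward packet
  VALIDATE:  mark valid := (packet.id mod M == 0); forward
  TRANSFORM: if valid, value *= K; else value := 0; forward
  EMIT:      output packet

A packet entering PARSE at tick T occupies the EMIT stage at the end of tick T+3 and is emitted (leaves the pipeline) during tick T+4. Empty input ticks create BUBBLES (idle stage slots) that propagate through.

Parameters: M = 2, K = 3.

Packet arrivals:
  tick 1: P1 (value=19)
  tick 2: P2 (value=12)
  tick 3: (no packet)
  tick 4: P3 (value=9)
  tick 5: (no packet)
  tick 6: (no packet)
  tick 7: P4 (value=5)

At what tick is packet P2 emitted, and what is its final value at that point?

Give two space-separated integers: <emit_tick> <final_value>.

Tick 1: [PARSE:P1(v=19,ok=F), VALIDATE:-, TRANSFORM:-, EMIT:-] out:-; in:P1
Tick 2: [PARSE:P2(v=12,ok=F), VALIDATE:P1(v=19,ok=F), TRANSFORM:-, EMIT:-] out:-; in:P2
Tick 3: [PARSE:-, VALIDATE:P2(v=12,ok=T), TRANSFORM:P1(v=0,ok=F), EMIT:-] out:-; in:-
Tick 4: [PARSE:P3(v=9,ok=F), VALIDATE:-, TRANSFORM:P2(v=36,ok=T), EMIT:P1(v=0,ok=F)] out:-; in:P3
Tick 5: [PARSE:-, VALIDATE:P3(v=9,ok=F), TRANSFORM:-, EMIT:P2(v=36,ok=T)] out:P1(v=0); in:-
Tick 6: [PARSE:-, VALIDATE:-, TRANSFORM:P3(v=0,ok=F), EMIT:-] out:P2(v=36); in:-
Tick 7: [PARSE:P4(v=5,ok=F), VALIDATE:-, TRANSFORM:-, EMIT:P3(v=0,ok=F)] out:-; in:P4
Tick 8: [PARSE:-, VALIDATE:P4(v=5,ok=T), TRANSFORM:-, EMIT:-] out:P3(v=0); in:-
Tick 9: [PARSE:-, VALIDATE:-, TRANSFORM:P4(v=15,ok=T), EMIT:-] out:-; in:-
Tick 10: [PARSE:-, VALIDATE:-, TRANSFORM:-, EMIT:P4(v=15,ok=T)] out:-; in:-
Tick 11: [PARSE:-, VALIDATE:-, TRANSFORM:-, EMIT:-] out:P4(v=15); in:-
P2: arrives tick 2, valid=True (id=2, id%2=0), emit tick 6, final value 36

Answer: 6 36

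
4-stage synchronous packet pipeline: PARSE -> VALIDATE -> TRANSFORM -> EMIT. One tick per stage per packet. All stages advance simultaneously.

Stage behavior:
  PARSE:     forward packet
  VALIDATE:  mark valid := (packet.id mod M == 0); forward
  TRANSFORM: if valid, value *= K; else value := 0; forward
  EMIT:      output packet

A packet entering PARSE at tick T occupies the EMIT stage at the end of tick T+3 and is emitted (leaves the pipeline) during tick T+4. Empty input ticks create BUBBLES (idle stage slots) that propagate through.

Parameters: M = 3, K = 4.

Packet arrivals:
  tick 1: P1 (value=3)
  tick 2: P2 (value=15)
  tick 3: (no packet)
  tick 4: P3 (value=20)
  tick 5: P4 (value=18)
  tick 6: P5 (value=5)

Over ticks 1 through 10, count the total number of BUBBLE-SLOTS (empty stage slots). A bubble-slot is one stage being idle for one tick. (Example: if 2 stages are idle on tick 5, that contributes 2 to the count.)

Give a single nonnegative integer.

Answer: 20

Derivation:
Tick 1: [PARSE:P1(v=3,ok=F), VALIDATE:-, TRANSFORM:-, EMIT:-] out:-; bubbles=3
Tick 2: [PARSE:P2(v=15,ok=F), VALIDATE:P1(v=3,ok=F), TRANSFORM:-, EMIT:-] out:-; bubbles=2
Tick 3: [PARSE:-, VALIDATE:P2(v=15,ok=F), TRANSFORM:P1(v=0,ok=F), EMIT:-] out:-; bubbles=2
Tick 4: [PARSE:P3(v=20,ok=F), VALIDATE:-, TRANSFORM:P2(v=0,ok=F), EMIT:P1(v=0,ok=F)] out:-; bubbles=1
Tick 5: [PARSE:P4(v=18,ok=F), VALIDATE:P3(v=20,ok=T), TRANSFORM:-, EMIT:P2(v=0,ok=F)] out:P1(v=0); bubbles=1
Tick 6: [PARSE:P5(v=5,ok=F), VALIDATE:P4(v=18,ok=F), TRANSFORM:P3(v=80,ok=T), EMIT:-] out:P2(v=0); bubbles=1
Tick 7: [PARSE:-, VALIDATE:P5(v=5,ok=F), TRANSFORM:P4(v=0,ok=F), EMIT:P3(v=80,ok=T)] out:-; bubbles=1
Tick 8: [PARSE:-, VALIDATE:-, TRANSFORM:P5(v=0,ok=F), EMIT:P4(v=0,ok=F)] out:P3(v=80); bubbles=2
Tick 9: [PARSE:-, VALIDATE:-, TRANSFORM:-, EMIT:P5(v=0,ok=F)] out:P4(v=0); bubbles=3
Tick 10: [PARSE:-, VALIDATE:-, TRANSFORM:-, EMIT:-] out:P5(v=0); bubbles=4
Total bubble-slots: 20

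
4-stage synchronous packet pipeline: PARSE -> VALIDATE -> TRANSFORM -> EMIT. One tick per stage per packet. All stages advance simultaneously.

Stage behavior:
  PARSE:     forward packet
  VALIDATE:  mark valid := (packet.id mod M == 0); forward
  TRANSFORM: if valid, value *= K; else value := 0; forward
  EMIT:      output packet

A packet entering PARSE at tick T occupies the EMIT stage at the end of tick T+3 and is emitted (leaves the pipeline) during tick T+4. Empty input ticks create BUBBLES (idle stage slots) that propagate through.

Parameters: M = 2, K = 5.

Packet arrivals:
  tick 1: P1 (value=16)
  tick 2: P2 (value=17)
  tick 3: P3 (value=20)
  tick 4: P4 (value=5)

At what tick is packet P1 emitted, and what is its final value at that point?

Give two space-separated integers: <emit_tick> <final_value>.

Answer: 5 0

Derivation:
Tick 1: [PARSE:P1(v=16,ok=F), VALIDATE:-, TRANSFORM:-, EMIT:-] out:-; in:P1
Tick 2: [PARSE:P2(v=17,ok=F), VALIDATE:P1(v=16,ok=F), TRANSFORM:-, EMIT:-] out:-; in:P2
Tick 3: [PARSE:P3(v=20,ok=F), VALIDATE:P2(v=17,ok=T), TRANSFORM:P1(v=0,ok=F), EMIT:-] out:-; in:P3
Tick 4: [PARSE:P4(v=5,ok=F), VALIDATE:P3(v=20,ok=F), TRANSFORM:P2(v=85,ok=T), EMIT:P1(v=0,ok=F)] out:-; in:P4
Tick 5: [PARSE:-, VALIDATE:P4(v=5,ok=T), TRANSFORM:P3(v=0,ok=F), EMIT:P2(v=85,ok=T)] out:P1(v=0); in:-
Tick 6: [PARSE:-, VALIDATE:-, TRANSFORM:P4(v=25,ok=T), EMIT:P3(v=0,ok=F)] out:P2(v=85); in:-
Tick 7: [PARSE:-, VALIDATE:-, TRANSFORM:-, EMIT:P4(v=25,ok=T)] out:P3(v=0); in:-
Tick 8: [PARSE:-, VALIDATE:-, TRANSFORM:-, EMIT:-] out:P4(v=25); in:-
P1: arrives tick 1, valid=False (id=1, id%2=1), emit tick 5, final value 0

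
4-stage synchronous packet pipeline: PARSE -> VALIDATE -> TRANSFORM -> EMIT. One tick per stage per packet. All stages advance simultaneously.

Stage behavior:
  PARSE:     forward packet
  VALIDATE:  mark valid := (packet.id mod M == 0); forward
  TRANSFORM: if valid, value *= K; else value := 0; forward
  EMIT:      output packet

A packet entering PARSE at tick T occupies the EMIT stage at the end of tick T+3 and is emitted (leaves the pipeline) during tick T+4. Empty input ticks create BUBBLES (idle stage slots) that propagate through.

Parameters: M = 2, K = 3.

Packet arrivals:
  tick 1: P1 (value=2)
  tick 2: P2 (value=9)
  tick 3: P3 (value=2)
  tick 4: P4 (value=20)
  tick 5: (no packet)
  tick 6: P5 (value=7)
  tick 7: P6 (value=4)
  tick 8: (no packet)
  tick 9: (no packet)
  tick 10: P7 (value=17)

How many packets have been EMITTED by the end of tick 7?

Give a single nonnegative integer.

Tick 1: [PARSE:P1(v=2,ok=F), VALIDATE:-, TRANSFORM:-, EMIT:-] out:-; in:P1
Tick 2: [PARSE:P2(v=9,ok=F), VALIDATE:P1(v=2,ok=F), TRANSFORM:-, EMIT:-] out:-; in:P2
Tick 3: [PARSE:P3(v=2,ok=F), VALIDATE:P2(v=9,ok=T), TRANSFORM:P1(v=0,ok=F), EMIT:-] out:-; in:P3
Tick 4: [PARSE:P4(v=20,ok=F), VALIDATE:P3(v=2,ok=F), TRANSFORM:P2(v=27,ok=T), EMIT:P1(v=0,ok=F)] out:-; in:P4
Tick 5: [PARSE:-, VALIDATE:P4(v=20,ok=T), TRANSFORM:P3(v=0,ok=F), EMIT:P2(v=27,ok=T)] out:P1(v=0); in:-
Tick 6: [PARSE:P5(v=7,ok=F), VALIDATE:-, TRANSFORM:P4(v=60,ok=T), EMIT:P3(v=0,ok=F)] out:P2(v=27); in:P5
Tick 7: [PARSE:P6(v=4,ok=F), VALIDATE:P5(v=7,ok=F), TRANSFORM:-, EMIT:P4(v=60,ok=T)] out:P3(v=0); in:P6
Emitted by tick 7: ['P1', 'P2', 'P3']

Answer: 3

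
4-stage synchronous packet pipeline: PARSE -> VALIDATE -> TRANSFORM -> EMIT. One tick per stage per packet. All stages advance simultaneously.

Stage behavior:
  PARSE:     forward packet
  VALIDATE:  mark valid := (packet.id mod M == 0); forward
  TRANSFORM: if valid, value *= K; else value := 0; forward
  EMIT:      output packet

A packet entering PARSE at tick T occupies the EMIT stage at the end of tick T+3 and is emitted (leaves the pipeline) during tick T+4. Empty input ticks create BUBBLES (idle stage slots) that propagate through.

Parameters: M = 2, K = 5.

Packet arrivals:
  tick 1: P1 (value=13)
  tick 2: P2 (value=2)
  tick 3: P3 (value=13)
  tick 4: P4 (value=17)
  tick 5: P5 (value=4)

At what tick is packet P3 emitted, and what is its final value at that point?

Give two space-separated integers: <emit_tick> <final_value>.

Answer: 7 0

Derivation:
Tick 1: [PARSE:P1(v=13,ok=F), VALIDATE:-, TRANSFORM:-, EMIT:-] out:-; in:P1
Tick 2: [PARSE:P2(v=2,ok=F), VALIDATE:P1(v=13,ok=F), TRANSFORM:-, EMIT:-] out:-; in:P2
Tick 3: [PARSE:P3(v=13,ok=F), VALIDATE:P2(v=2,ok=T), TRANSFORM:P1(v=0,ok=F), EMIT:-] out:-; in:P3
Tick 4: [PARSE:P4(v=17,ok=F), VALIDATE:P3(v=13,ok=F), TRANSFORM:P2(v=10,ok=T), EMIT:P1(v=0,ok=F)] out:-; in:P4
Tick 5: [PARSE:P5(v=4,ok=F), VALIDATE:P4(v=17,ok=T), TRANSFORM:P3(v=0,ok=F), EMIT:P2(v=10,ok=T)] out:P1(v=0); in:P5
Tick 6: [PARSE:-, VALIDATE:P5(v=4,ok=F), TRANSFORM:P4(v=85,ok=T), EMIT:P3(v=0,ok=F)] out:P2(v=10); in:-
Tick 7: [PARSE:-, VALIDATE:-, TRANSFORM:P5(v=0,ok=F), EMIT:P4(v=85,ok=T)] out:P3(v=0); in:-
Tick 8: [PARSE:-, VALIDATE:-, TRANSFORM:-, EMIT:P5(v=0,ok=F)] out:P4(v=85); in:-
Tick 9: [PARSE:-, VALIDATE:-, TRANSFORM:-, EMIT:-] out:P5(v=0); in:-
P3: arrives tick 3, valid=False (id=3, id%2=1), emit tick 7, final value 0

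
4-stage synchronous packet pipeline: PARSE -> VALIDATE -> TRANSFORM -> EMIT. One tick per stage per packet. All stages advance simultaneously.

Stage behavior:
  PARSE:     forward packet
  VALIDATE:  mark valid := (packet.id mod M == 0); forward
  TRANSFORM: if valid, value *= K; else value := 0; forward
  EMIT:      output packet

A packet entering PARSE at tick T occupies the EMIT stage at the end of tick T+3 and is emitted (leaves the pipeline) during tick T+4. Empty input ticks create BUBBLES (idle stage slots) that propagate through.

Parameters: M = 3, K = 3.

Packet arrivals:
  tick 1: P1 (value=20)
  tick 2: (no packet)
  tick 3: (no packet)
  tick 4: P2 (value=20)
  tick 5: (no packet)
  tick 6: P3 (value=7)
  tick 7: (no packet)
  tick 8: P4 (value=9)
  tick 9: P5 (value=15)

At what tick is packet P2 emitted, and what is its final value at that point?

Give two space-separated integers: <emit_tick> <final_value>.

Tick 1: [PARSE:P1(v=20,ok=F), VALIDATE:-, TRANSFORM:-, EMIT:-] out:-; in:P1
Tick 2: [PARSE:-, VALIDATE:P1(v=20,ok=F), TRANSFORM:-, EMIT:-] out:-; in:-
Tick 3: [PARSE:-, VALIDATE:-, TRANSFORM:P1(v=0,ok=F), EMIT:-] out:-; in:-
Tick 4: [PARSE:P2(v=20,ok=F), VALIDATE:-, TRANSFORM:-, EMIT:P1(v=0,ok=F)] out:-; in:P2
Tick 5: [PARSE:-, VALIDATE:P2(v=20,ok=F), TRANSFORM:-, EMIT:-] out:P1(v=0); in:-
Tick 6: [PARSE:P3(v=7,ok=F), VALIDATE:-, TRANSFORM:P2(v=0,ok=F), EMIT:-] out:-; in:P3
Tick 7: [PARSE:-, VALIDATE:P3(v=7,ok=T), TRANSFORM:-, EMIT:P2(v=0,ok=F)] out:-; in:-
Tick 8: [PARSE:P4(v=9,ok=F), VALIDATE:-, TRANSFORM:P3(v=21,ok=T), EMIT:-] out:P2(v=0); in:P4
Tick 9: [PARSE:P5(v=15,ok=F), VALIDATE:P4(v=9,ok=F), TRANSFORM:-, EMIT:P3(v=21,ok=T)] out:-; in:P5
Tick 10: [PARSE:-, VALIDATE:P5(v=15,ok=F), TRANSFORM:P4(v=0,ok=F), EMIT:-] out:P3(v=21); in:-
Tick 11: [PARSE:-, VALIDATE:-, TRANSFORM:P5(v=0,ok=F), EMIT:P4(v=0,ok=F)] out:-; in:-
Tick 12: [PARSE:-, VALIDATE:-, TRANSFORM:-, EMIT:P5(v=0,ok=F)] out:P4(v=0); in:-
Tick 13: [PARSE:-, VALIDATE:-, TRANSFORM:-, EMIT:-] out:P5(v=0); in:-
P2: arrives tick 4, valid=False (id=2, id%3=2), emit tick 8, final value 0

Answer: 8 0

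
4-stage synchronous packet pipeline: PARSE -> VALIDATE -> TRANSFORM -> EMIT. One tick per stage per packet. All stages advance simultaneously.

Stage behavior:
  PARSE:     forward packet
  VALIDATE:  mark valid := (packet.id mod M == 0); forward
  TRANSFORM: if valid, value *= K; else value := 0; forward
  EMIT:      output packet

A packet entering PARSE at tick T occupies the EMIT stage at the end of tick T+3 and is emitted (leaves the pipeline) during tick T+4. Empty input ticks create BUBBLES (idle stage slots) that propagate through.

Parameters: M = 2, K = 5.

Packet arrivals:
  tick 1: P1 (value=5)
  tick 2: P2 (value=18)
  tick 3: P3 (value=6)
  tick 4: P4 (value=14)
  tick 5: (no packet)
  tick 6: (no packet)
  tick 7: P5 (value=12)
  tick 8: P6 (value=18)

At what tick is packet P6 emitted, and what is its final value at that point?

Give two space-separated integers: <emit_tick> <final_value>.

Answer: 12 90

Derivation:
Tick 1: [PARSE:P1(v=5,ok=F), VALIDATE:-, TRANSFORM:-, EMIT:-] out:-; in:P1
Tick 2: [PARSE:P2(v=18,ok=F), VALIDATE:P1(v=5,ok=F), TRANSFORM:-, EMIT:-] out:-; in:P2
Tick 3: [PARSE:P3(v=6,ok=F), VALIDATE:P2(v=18,ok=T), TRANSFORM:P1(v=0,ok=F), EMIT:-] out:-; in:P3
Tick 4: [PARSE:P4(v=14,ok=F), VALIDATE:P3(v=6,ok=F), TRANSFORM:P2(v=90,ok=T), EMIT:P1(v=0,ok=F)] out:-; in:P4
Tick 5: [PARSE:-, VALIDATE:P4(v=14,ok=T), TRANSFORM:P3(v=0,ok=F), EMIT:P2(v=90,ok=T)] out:P1(v=0); in:-
Tick 6: [PARSE:-, VALIDATE:-, TRANSFORM:P4(v=70,ok=T), EMIT:P3(v=0,ok=F)] out:P2(v=90); in:-
Tick 7: [PARSE:P5(v=12,ok=F), VALIDATE:-, TRANSFORM:-, EMIT:P4(v=70,ok=T)] out:P3(v=0); in:P5
Tick 8: [PARSE:P6(v=18,ok=F), VALIDATE:P5(v=12,ok=F), TRANSFORM:-, EMIT:-] out:P4(v=70); in:P6
Tick 9: [PARSE:-, VALIDATE:P6(v=18,ok=T), TRANSFORM:P5(v=0,ok=F), EMIT:-] out:-; in:-
Tick 10: [PARSE:-, VALIDATE:-, TRANSFORM:P6(v=90,ok=T), EMIT:P5(v=0,ok=F)] out:-; in:-
Tick 11: [PARSE:-, VALIDATE:-, TRANSFORM:-, EMIT:P6(v=90,ok=T)] out:P5(v=0); in:-
Tick 12: [PARSE:-, VALIDATE:-, TRANSFORM:-, EMIT:-] out:P6(v=90); in:-
P6: arrives tick 8, valid=True (id=6, id%2=0), emit tick 12, final value 90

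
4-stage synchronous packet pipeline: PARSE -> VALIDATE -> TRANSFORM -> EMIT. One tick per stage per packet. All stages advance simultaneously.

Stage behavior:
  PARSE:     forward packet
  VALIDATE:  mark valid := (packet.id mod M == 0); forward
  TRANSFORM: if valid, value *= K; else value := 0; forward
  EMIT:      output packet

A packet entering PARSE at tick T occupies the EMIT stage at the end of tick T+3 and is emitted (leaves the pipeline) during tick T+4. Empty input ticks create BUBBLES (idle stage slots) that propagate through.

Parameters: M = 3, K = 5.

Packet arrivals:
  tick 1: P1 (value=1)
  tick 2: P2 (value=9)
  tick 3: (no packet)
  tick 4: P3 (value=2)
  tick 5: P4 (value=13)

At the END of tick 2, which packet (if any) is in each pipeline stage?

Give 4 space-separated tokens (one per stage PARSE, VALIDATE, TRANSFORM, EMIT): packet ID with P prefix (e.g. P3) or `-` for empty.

Tick 1: [PARSE:P1(v=1,ok=F), VALIDATE:-, TRANSFORM:-, EMIT:-] out:-; in:P1
Tick 2: [PARSE:P2(v=9,ok=F), VALIDATE:P1(v=1,ok=F), TRANSFORM:-, EMIT:-] out:-; in:P2
At end of tick 2: ['P2', 'P1', '-', '-']

Answer: P2 P1 - -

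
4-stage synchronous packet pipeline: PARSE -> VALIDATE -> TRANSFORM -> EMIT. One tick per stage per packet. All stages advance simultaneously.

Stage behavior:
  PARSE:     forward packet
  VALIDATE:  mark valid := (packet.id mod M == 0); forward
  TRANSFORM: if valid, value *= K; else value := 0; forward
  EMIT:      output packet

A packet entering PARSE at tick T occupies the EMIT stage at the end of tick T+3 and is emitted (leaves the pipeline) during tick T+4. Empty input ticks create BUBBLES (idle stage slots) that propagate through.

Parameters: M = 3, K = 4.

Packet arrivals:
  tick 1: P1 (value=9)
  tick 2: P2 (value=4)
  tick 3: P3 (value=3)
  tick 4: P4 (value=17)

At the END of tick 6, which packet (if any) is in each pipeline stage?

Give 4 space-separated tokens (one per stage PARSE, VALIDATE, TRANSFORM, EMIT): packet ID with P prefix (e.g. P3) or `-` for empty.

Answer: - - P4 P3

Derivation:
Tick 1: [PARSE:P1(v=9,ok=F), VALIDATE:-, TRANSFORM:-, EMIT:-] out:-; in:P1
Tick 2: [PARSE:P2(v=4,ok=F), VALIDATE:P1(v=9,ok=F), TRANSFORM:-, EMIT:-] out:-; in:P2
Tick 3: [PARSE:P3(v=3,ok=F), VALIDATE:P2(v=4,ok=F), TRANSFORM:P1(v=0,ok=F), EMIT:-] out:-; in:P3
Tick 4: [PARSE:P4(v=17,ok=F), VALIDATE:P3(v=3,ok=T), TRANSFORM:P2(v=0,ok=F), EMIT:P1(v=0,ok=F)] out:-; in:P4
Tick 5: [PARSE:-, VALIDATE:P4(v=17,ok=F), TRANSFORM:P3(v=12,ok=T), EMIT:P2(v=0,ok=F)] out:P1(v=0); in:-
Tick 6: [PARSE:-, VALIDATE:-, TRANSFORM:P4(v=0,ok=F), EMIT:P3(v=12,ok=T)] out:P2(v=0); in:-
At end of tick 6: ['-', '-', 'P4', 'P3']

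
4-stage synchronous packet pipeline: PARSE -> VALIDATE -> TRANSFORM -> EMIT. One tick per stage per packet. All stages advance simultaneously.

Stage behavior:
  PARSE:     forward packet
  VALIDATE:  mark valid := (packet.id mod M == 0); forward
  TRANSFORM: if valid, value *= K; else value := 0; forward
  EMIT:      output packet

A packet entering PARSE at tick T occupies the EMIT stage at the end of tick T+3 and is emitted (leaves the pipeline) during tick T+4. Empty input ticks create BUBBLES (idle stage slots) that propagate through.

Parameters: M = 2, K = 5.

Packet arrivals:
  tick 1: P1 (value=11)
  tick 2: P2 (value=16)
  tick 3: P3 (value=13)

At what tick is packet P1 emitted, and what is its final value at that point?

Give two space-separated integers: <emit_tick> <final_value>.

Answer: 5 0

Derivation:
Tick 1: [PARSE:P1(v=11,ok=F), VALIDATE:-, TRANSFORM:-, EMIT:-] out:-; in:P1
Tick 2: [PARSE:P2(v=16,ok=F), VALIDATE:P1(v=11,ok=F), TRANSFORM:-, EMIT:-] out:-; in:P2
Tick 3: [PARSE:P3(v=13,ok=F), VALIDATE:P2(v=16,ok=T), TRANSFORM:P1(v=0,ok=F), EMIT:-] out:-; in:P3
Tick 4: [PARSE:-, VALIDATE:P3(v=13,ok=F), TRANSFORM:P2(v=80,ok=T), EMIT:P1(v=0,ok=F)] out:-; in:-
Tick 5: [PARSE:-, VALIDATE:-, TRANSFORM:P3(v=0,ok=F), EMIT:P2(v=80,ok=T)] out:P1(v=0); in:-
Tick 6: [PARSE:-, VALIDATE:-, TRANSFORM:-, EMIT:P3(v=0,ok=F)] out:P2(v=80); in:-
Tick 7: [PARSE:-, VALIDATE:-, TRANSFORM:-, EMIT:-] out:P3(v=0); in:-
P1: arrives tick 1, valid=False (id=1, id%2=1), emit tick 5, final value 0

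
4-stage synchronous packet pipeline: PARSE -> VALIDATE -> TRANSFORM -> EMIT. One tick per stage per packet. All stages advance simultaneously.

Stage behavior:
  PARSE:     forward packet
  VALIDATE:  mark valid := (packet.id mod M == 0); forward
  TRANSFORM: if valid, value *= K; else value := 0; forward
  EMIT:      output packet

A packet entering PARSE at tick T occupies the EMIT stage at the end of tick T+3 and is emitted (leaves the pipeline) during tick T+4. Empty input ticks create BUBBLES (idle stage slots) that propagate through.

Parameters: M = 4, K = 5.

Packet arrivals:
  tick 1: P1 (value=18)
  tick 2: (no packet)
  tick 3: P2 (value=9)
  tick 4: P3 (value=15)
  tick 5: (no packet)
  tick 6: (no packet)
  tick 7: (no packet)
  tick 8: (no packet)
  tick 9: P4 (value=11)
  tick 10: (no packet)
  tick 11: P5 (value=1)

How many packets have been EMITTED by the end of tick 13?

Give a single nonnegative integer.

Tick 1: [PARSE:P1(v=18,ok=F), VALIDATE:-, TRANSFORM:-, EMIT:-] out:-; in:P1
Tick 2: [PARSE:-, VALIDATE:P1(v=18,ok=F), TRANSFORM:-, EMIT:-] out:-; in:-
Tick 3: [PARSE:P2(v=9,ok=F), VALIDATE:-, TRANSFORM:P1(v=0,ok=F), EMIT:-] out:-; in:P2
Tick 4: [PARSE:P3(v=15,ok=F), VALIDATE:P2(v=9,ok=F), TRANSFORM:-, EMIT:P1(v=0,ok=F)] out:-; in:P3
Tick 5: [PARSE:-, VALIDATE:P3(v=15,ok=F), TRANSFORM:P2(v=0,ok=F), EMIT:-] out:P1(v=0); in:-
Tick 6: [PARSE:-, VALIDATE:-, TRANSFORM:P3(v=0,ok=F), EMIT:P2(v=0,ok=F)] out:-; in:-
Tick 7: [PARSE:-, VALIDATE:-, TRANSFORM:-, EMIT:P3(v=0,ok=F)] out:P2(v=0); in:-
Tick 8: [PARSE:-, VALIDATE:-, TRANSFORM:-, EMIT:-] out:P3(v=0); in:-
Tick 9: [PARSE:P4(v=11,ok=F), VALIDATE:-, TRANSFORM:-, EMIT:-] out:-; in:P4
Tick 10: [PARSE:-, VALIDATE:P4(v=11,ok=T), TRANSFORM:-, EMIT:-] out:-; in:-
Tick 11: [PARSE:P5(v=1,ok=F), VALIDATE:-, TRANSFORM:P4(v=55,ok=T), EMIT:-] out:-; in:P5
Tick 12: [PARSE:-, VALIDATE:P5(v=1,ok=F), TRANSFORM:-, EMIT:P4(v=55,ok=T)] out:-; in:-
Tick 13: [PARSE:-, VALIDATE:-, TRANSFORM:P5(v=0,ok=F), EMIT:-] out:P4(v=55); in:-
Emitted by tick 13: ['P1', 'P2', 'P3', 'P4']

Answer: 4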